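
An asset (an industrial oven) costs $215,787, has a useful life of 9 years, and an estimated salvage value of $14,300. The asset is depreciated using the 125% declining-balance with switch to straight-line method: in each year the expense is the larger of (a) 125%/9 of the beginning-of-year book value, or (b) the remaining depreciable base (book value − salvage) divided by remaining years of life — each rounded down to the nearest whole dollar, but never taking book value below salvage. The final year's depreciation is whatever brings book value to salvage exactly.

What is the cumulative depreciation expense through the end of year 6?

Depreciable base = $215,787 − $14,300 = $201,487.
Year 1: DB = ⌊$215,787 × 125%/9⌋ = $29,970; SL = ⌊$201,487/9⌋ = $22,387 → take DB $29,970. Book value $185,817.
Year 2: DB = ⌊$185,817 × 125%/9⌋ = $25,807; SL = ⌊$171,517/8⌋ = $21,439 → take DB $25,807. Book value $160,010.
Year 3: DB = ⌊$160,010 × 125%/9⌋ = $22,223; SL = ⌊$145,710/7⌋ = $20,815 → take DB $22,223. Book value $137,787.
Year 4: DB = ⌊$137,787 × 125%/9⌋ = $19,137; SL = ⌊$123,487/6⌋ = $20,581 → take SL $20,581. Book value $117,206.
Year 5: DB = ⌊$117,206 × 125%/9⌋ = $16,278; SL = ⌊$102,906/5⌋ = $20,581 → take SL $20,581. Book value $96,625.
Year 6: DB = ⌊$96,625 × 125%/9⌋ = $13,420; SL = ⌊$82,325/4⌋ = $20,581 → take SL $20,581. Book value $76,044.
Accumulated through year 6 = $215,787 − $76,044 = $139,743.

$139,743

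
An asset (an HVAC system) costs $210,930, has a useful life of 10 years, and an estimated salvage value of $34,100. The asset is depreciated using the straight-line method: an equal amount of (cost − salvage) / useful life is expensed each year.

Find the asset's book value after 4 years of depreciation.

Depreciable base = $210,930 − $34,100 = $176,830.
Annual expense = $176,830 / 10 = $17,683.
End of year 1: book value $193,247.
End of year 2: book value $175,564.
End of year 3: book value $157,881.
End of year 4: book value $140,198.

$140,198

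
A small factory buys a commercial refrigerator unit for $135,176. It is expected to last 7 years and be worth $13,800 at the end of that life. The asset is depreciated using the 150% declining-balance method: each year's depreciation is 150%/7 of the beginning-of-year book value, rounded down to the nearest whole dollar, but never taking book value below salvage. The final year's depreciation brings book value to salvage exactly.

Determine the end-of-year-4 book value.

Depreciable base = $135,176 − $13,800 = $121,376.
Year 1: ⌊$135,176 × 150%/7⌋ = $28,966. Book value $106,210.
Year 2: ⌊$106,210 × 150%/7⌋ = $22,759. Book value $83,451.
Year 3: ⌊$83,451 × 150%/7⌋ = $17,882. Book value $65,569.
Year 4: ⌊$65,569 × 150%/7⌋ = $14,050. Book value $51,519.

$51,519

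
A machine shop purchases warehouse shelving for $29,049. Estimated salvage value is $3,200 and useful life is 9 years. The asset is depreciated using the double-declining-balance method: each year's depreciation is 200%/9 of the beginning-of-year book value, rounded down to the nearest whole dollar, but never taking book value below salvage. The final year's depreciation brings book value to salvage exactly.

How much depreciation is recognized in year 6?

$1,837

Depreciable base = $29,049 − $3,200 = $25,849.
Year 1: ⌊$29,049 × 200%/9⌋ = $6,455. Book value $22,594.
Year 2: ⌊$22,594 × 200%/9⌋ = $5,020. Book value $17,574.
Year 3: ⌊$17,574 × 200%/9⌋ = $3,905. Book value $13,669.
Year 4: ⌊$13,669 × 200%/9⌋ = $3,037. Book value $10,632.
Year 5: ⌊$10,632 × 200%/9⌋ = $2,362. Book value $8,270.
Year 6: ⌊$8,270 × 200%/9⌋ = $1,837. Book value $6,433.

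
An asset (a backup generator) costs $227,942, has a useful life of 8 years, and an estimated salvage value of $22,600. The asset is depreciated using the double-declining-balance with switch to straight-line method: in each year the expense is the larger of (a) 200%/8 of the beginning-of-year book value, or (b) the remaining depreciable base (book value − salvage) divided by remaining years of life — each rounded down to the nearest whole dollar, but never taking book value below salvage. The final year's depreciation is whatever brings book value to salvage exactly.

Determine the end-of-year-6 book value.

Depreciable base = $227,942 − $22,600 = $205,342.
Year 1: DB = ⌊$227,942 × 200%/8⌋ = $56,985; SL = ⌊$205,342/8⌋ = $25,667 → take DB $56,985. Book value $170,957.
Year 2: DB = ⌊$170,957 × 200%/8⌋ = $42,739; SL = ⌊$148,357/7⌋ = $21,193 → take DB $42,739. Book value $128,218.
Year 3: DB = ⌊$128,218 × 200%/8⌋ = $32,054; SL = ⌊$105,618/6⌋ = $17,603 → take DB $32,054. Book value $96,164.
Year 4: DB = ⌊$96,164 × 200%/8⌋ = $24,041; SL = ⌊$73,564/5⌋ = $14,712 → take DB $24,041. Book value $72,123.
Year 5: DB = ⌊$72,123 × 200%/8⌋ = $18,030; SL = ⌊$49,523/4⌋ = $12,380 → take DB $18,030. Book value $54,093.
Year 6: DB = ⌊$54,093 × 200%/8⌋ = $13,523; SL = ⌊$31,493/3⌋ = $10,497 → take DB $13,523. Book value $40,570.

$40,570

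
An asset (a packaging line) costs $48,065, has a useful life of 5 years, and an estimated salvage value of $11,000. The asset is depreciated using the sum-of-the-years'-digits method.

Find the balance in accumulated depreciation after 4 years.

$34,594

Depreciable base = $48,065 − $11,000 = $37,065.
Sum of the years' digits = 5+4+3+2+1 = 15.
Year 1: $37,065 × 5/15 = $12,355. Book value $35,710.
Year 2: $37,065 × 4/15 = $9,884. Book value $25,826.
Year 3: $37,065 × 3/15 = $7,413. Book value $18,413.
Year 4: $37,065 × 2/15 = $4,942. Book value $13,471.
Accumulated through year 4 = $48,065 − $13,471 = $34,594.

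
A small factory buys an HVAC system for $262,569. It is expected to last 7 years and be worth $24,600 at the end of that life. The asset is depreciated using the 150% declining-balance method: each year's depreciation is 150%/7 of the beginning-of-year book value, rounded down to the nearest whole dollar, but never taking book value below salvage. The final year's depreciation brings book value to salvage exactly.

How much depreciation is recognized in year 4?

Depreciable base = $262,569 − $24,600 = $237,969.
Year 1: ⌊$262,569 × 150%/7⌋ = $56,264. Book value $206,305.
Year 2: ⌊$206,305 × 150%/7⌋ = $44,208. Book value $162,097.
Year 3: ⌊$162,097 × 150%/7⌋ = $34,735. Book value $127,362.
Year 4: ⌊$127,362 × 150%/7⌋ = $27,291. Book value $100,071.

$27,291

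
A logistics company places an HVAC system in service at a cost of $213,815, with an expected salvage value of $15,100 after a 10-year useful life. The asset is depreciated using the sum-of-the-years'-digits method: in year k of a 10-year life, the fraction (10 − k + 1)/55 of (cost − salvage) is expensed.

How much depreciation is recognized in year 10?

$3,613

Depreciable base = $213,815 − $15,100 = $198,715.
Sum of the years' digits = 10+9+8+7+6+5+4+3+2+1 = 55.
Year 1: $198,715 × 10/55 = $36,130. Book value $177,685.
Year 2: $198,715 × 9/55 = $32,517. Book value $145,168.
Year 3: $198,715 × 8/55 = $28,904. Book value $116,264.
Year 4: $198,715 × 7/55 = $25,291. Book value $90,973.
Year 5: $198,715 × 6/55 = $21,678. Book value $69,295.
Year 6: $198,715 × 5/55 = $18,065. Book value $51,230.
Year 7: $198,715 × 4/55 = $14,452. Book value $36,778.
Year 8: $198,715 × 3/55 = $10,839. Book value $25,939.
Year 9: $198,715 × 2/55 = $7,226. Book value $18,713.
Year 10: $198,715 × 1/55 = $3,613. Book value $15,100.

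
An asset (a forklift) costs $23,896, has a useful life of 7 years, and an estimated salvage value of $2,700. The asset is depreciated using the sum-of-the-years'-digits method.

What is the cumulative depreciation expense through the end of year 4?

Depreciable base = $23,896 − $2,700 = $21,196.
Sum of the years' digits = 7+6+5+4+3+2+1 = 28.
Year 1: $21,196 × 7/28 = $5,299. Book value $18,597.
Year 2: $21,196 × 6/28 = $4,542. Book value $14,055.
Year 3: $21,196 × 5/28 = $3,785. Book value $10,270.
Year 4: $21,196 × 4/28 = $3,028. Book value $7,242.
Accumulated through year 4 = $23,896 − $7,242 = $16,654.

$16,654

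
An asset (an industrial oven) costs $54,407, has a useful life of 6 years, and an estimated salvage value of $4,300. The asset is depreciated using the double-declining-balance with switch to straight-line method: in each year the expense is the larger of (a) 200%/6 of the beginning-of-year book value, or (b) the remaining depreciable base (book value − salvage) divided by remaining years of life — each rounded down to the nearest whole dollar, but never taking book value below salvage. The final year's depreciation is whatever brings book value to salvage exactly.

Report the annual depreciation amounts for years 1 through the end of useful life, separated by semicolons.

Depreciable base = $54,407 − $4,300 = $50,107.
Year 1: DB = ⌊$54,407 × 200%/6⌋ = $18,135; SL = ⌊$50,107/6⌋ = $8,351 → take DB $18,135. Book value $36,272.
Year 2: DB = ⌊$36,272 × 200%/6⌋ = $12,090; SL = ⌊$31,972/5⌋ = $6,394 → take DB $12,090. Book value $24,182.
Year 3: DB = ⌊$24,182 × 200%/6⌋ = $8,060; SL = ⌊$19,882/4⌋ = $4,970 → take DB $8,060. Book value $16,122.
Year 4: DB = ⌊$16,122 × 200%/6⌋ = $5,374; SL = ⌊$11,822/3⌋ = $3,940 → take DB $5,374. Book value $10,748.
Year 5: DB = ⌊$10,748 × 200%/6⌋ = $3,582; SL = ⌊$6,448/2⌋ = $3,224 → take DB $3,582. Book value $7,166.
Year 6 (final): $7,166 − $4,300 = $2,866. Book value $4,300.

$18,135; $12,090; $8,060; $5,374; $3,582; $2,866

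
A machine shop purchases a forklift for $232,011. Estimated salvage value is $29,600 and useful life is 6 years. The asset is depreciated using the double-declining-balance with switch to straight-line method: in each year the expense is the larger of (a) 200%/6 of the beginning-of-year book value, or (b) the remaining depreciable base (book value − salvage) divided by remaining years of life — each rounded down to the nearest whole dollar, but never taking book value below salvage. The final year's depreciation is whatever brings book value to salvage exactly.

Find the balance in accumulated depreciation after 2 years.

$128,895

Depreciable base = $232,011 − $29,600 = $202,411.
Year 1: DB = ⌊$232,011 × 200%/6⌋ = $77,337; SL = ⌊$202,411/6⌋ = $33,735 → take DB $77,337. Book value $154,674.
Year 2: DB = ⌊$154,674 × 200%/6⌋ = $51,558; SL = ⌊$125,074/5⌋ = $25,014 → take DB $51,558. Book value $103,116.
Accumulated through year 2 = $232,011 − $103,116 = $128,895.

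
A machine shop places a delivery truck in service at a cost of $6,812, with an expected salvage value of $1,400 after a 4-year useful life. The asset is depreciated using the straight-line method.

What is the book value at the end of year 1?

Depreciable base = $6,812 − $1,400 = $5,412.
Annual expense = $5,412 / 4 = $1,353.
End of year 1: book value $5,459.

$5,459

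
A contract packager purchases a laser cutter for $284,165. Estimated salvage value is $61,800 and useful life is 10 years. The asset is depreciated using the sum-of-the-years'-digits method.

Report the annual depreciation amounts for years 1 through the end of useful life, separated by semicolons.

$40,430; $36,387; $32,344; $28,301; $24,258; $20,215; $16,172; $12,129; $8,086; $4,043

Depreciable base = $284,165 − $61,800 = $222,365.
Sum of the years' digits = 10+9+8+7+6+5+4+3+2+1 = 55.
Year 1: $222,365 × 10/55 = $40,430. Book value $243,735.
Year 2: $222,365 × 9/55 = $36,387. Book value $207,348.
Year 3: $222,365 × 8/55 = $32,344. Book value $175,004.
Year 4: $222,365 × 7/55 = $28,301. Book value $146,703.
Year 5: $222,365 × 6/55 = $24,258. Book value $122,445.
Year 6: $222,365 × 5/55 = $20,215. Book value $102,230.
Year 7: $222,365 × 4/55 = $16,172. Book value $86,058.
Year 8: $222,365 × 3/55 = $12,129. Book value $73,929.
Year 9: $222,365 × 2/55 = $8,086. Book value $65,843.
Year 10: $222,365 × 1/55 = $4,043. Book value $61,800.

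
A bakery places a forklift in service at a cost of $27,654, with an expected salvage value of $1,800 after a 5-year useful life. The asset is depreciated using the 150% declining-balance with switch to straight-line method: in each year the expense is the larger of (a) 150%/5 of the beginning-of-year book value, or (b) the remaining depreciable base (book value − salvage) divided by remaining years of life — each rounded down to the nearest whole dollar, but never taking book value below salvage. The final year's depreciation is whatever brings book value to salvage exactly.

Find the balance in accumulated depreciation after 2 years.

Depreciable base = $27,654 − $1,800 = $25,854.
Year 1: DB = ⌊$27,654 × 150%/5⌋ = $8,296; SL = ⌊$25,854/5⌋ = $5,170 → take DB $8,296. Book value $19,358.
Year 2: DB = ⌊$19,358 × 150%/5⌋ = $5,807; SL = ⌊$17,558/4⌋ = $4,389 → take DB $5,807. Book value $13,551.
Accumulated through year 2 = $27,654 − $13,551 = $14,103.

$14,103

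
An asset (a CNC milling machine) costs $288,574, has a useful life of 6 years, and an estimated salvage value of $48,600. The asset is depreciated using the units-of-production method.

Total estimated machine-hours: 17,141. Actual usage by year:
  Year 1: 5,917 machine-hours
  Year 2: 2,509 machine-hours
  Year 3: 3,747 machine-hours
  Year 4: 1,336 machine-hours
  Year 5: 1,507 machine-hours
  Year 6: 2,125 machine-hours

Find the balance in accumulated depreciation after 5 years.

Depreciable base = $288,574 − $48,600 = $239,974.
Rate = $239,974 / 17,141 machine-hours = $14 per machine-hour.
Year 1: 5,917 × $14 = $82,838. Book value $205,736.
Year 2: 2,509 × $14 = $35,126. Book value $170,610.
Year 3: 3,747 × $14 = $52,458. Book value $118,152.
Year 4: 1,336 × $14 = $18,704. Book value $99,448.
Year 5: 1,507 × $14 = $21,098. Book value $78,350.
Accumulated through year 5 = $288,574 − $78,350 = $210,224.

$210,224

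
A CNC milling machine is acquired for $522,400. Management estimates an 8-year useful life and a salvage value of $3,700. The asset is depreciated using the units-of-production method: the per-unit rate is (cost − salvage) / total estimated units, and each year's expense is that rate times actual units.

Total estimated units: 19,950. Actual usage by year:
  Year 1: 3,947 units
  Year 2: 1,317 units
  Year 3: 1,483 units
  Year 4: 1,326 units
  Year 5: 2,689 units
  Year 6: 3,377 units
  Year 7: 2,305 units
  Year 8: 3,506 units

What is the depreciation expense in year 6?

Depreciable base = $522,400 − $3,700 = $518,700.
Rate = $518,700 / 19,950 units = $26 per unit.
Year 1: 3,947 × $26 = $102,622. Book value $419,778.
Year 2: 1,317 × $26 = $34,242. Book value $385,536.
Year 3: 1,483 × $26 = $38,558. Book value $346,978.
Year 4: 1,326 × $26 = $34,476. Book value $312,502.
Year 5: 2,689 × $26 = $69,914. Book value $242,588.
Year 6: 3,377 × $26 = $87,802. Book value $154,786.

$87,802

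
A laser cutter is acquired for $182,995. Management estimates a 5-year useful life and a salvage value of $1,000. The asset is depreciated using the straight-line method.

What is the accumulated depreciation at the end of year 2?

Depreciable base = $182,995 − $1,000 = $181,995.
Annual expense = $181,995 / 5 = $36,399.
End of year 1: book value $146,596.
End of year 2: book value $110,197.
Accumulated through year 2 = $182,995 − $110,197 = $72,798.

$72,798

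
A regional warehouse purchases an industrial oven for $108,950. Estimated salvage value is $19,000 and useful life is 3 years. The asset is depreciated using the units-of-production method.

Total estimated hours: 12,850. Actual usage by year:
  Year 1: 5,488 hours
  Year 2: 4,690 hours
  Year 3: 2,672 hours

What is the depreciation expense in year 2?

Depreciable base = $108,950 − $19,000 = $89,950.
Rate = $89,950 / 12,850 hours = $7 per hour.
Year 1: 5,488 × $7 = $38,416. Book value $70,534.
Year 2: 4,690 × $7 = $32,830. Book value $37,704.

$32,830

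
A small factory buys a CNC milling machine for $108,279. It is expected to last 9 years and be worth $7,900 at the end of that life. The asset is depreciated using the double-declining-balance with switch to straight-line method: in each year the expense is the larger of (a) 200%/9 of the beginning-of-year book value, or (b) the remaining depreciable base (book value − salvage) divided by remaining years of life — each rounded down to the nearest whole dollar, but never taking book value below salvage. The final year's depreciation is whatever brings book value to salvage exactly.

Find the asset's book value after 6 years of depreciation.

Depreciable base = $108,279 − $7,900 = $100,379.
Year 1: DB = ⌊$108,279 × 200%/9⌋ = $24,062; SL = ⌊$100,379/9⌋ = $11,153 → take DB $24,062. Book value $84,217.
Year 2: DB = ⌊$84,217 × 200%/9⌋ = $18,714; SL = ⌊$76,317/8⌋ = $9,539 → take DB $18,714. Book value $65,503.
Year 3: DB = ⌊$65,503 × 200%/9⌋ = $14,556; SL = ⌊$57,603/7⌋ = $8,229 → take DB $14,556. Book value $50,947.
Year 4: DB = ⌊$50,947 × 200%/9⌋ = $11,321; SL = ⌊$43,047/6⌋ = $7,174 → take DB $11,321. Book value $39,626.
Year 5: DB = ⌊$39,626 × 200%/9⌋ = $8,805; SL = ⌊$31,726/5⌋ = $6,345 → take DB $8,805. Book value $30,821.
Year 6: DB = ⌊$30,821 × 200%/9⌋ = $6,849; SL = ⌊$22,921/4⌋ = $5,730 → take DB $6,849. Book value $23,972.

$23,972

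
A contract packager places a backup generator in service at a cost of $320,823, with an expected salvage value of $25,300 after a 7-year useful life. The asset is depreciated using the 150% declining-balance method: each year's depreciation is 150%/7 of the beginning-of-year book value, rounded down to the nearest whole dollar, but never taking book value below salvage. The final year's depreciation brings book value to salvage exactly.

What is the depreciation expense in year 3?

Depreciable base = $320,823 − $25,300 = $295,523.
Year 1: ⌊$320,823 × 150%/7⌋ = $68,747. Book value $252,076.
Year 2: ⌊$252,076 × 150%/7⌋ = $54,016. Book value $198,060.
Year 3: ⌊$198,060 × 150%/7⌋ = $42,441. Book value $155,619.

$42,441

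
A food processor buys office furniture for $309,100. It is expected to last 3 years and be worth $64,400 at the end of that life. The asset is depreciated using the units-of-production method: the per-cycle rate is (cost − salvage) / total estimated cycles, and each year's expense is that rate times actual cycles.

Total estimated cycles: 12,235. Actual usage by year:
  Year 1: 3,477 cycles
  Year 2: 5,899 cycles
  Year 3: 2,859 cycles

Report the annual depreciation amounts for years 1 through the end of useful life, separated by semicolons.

$69,540; $117,980; $57,180

Depreciable base = $309,100 − $64,400 = $244,700.
Rate = $244,700 / 12,235 cycles = $20 per cycle.
Year 1: 3,477 × $20 = $69,540. Book value $239,560.
Year 2: 5,899 × $20 = $117,980. Book value $121,580.
Year 3: 2,859 × $20 = $57,180. Book value $64,400.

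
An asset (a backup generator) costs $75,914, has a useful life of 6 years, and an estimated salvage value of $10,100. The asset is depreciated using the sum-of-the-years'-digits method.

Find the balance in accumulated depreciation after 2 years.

$34,474

Depreciable base = $75,914 − $10,100 = $65,814.
Sum of the years' digits = 6+5+4+3+2+1 = 21.
Year 1: $65,814 × 6/21 = $18,804. Book value $57,110.
Year 2: $65,814 × 5/21 = $15,670. Book value $41,440.
Accumulated through year 2 = $75,914 − $41,440 = $34,474.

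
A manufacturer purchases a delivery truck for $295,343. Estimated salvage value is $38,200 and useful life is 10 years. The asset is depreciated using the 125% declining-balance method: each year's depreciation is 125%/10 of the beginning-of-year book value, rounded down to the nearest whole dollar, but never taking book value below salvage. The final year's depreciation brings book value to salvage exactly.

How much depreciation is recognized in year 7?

$16,568

Depreciable base = $295,343 − $38,200 = $257,143.
Year 1: ⌊$295,343 × 125%/10⌋ = $36,917. Book value $258,426.
Year 2: ⌊$258,426 × 125%/10⌋ = $32,303. Book value $226,123.
Year 3: ⌊$226,123 × 125%/10⌋ = $28,265. Book value $197,858.
Year 4: ⌊$197,858 × 125%/10⌋ = $24,732. Book value $173,126.
Year 5: ⌊$173,126 × 125%/10⌋ = $21,640. Book value $151,486.
Year 6: ⌊$151,486 × 125%/10⌋ = $18,935. Book value $132,551.
Year 7: ⌊$132,551 × 125%/10⌋ = $16,568. Book value $115,983.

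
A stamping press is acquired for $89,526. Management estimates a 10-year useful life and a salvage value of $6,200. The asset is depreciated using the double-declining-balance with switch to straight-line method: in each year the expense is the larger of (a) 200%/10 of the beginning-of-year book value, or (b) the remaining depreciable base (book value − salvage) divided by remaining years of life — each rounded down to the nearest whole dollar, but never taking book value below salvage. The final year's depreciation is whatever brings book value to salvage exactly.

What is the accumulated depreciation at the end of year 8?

$74,942

Depreciable base = $89,526 − $6,200 = $83,326.
Year 1: DB = ⌊$89,526 × 200%/10⌋ = $17,905; SL = ⌊$83,326/10⌋ = $8,332 → take DB $17,905. Book value $71,621.
Year 2: DB = ⌊$71,621 × 200%/10⌋ = $14,324; SL = ⌊$65,421/9⌋ = $7,269 → take DB $14,324. Book value $57,297.
Year 3: DB = ⌊$57,297 × 200%/10⌋ = $11,459; SL = ⌊$51,097/8⌋ = $6,387 → take DB $11,459. Book value $45,838.
Year 4: DB = ⌊$45,838 × 200%/10⌋ = $9,167; SL = ⌊$39,638/7⌋ = $5,662 → take DB $9,167. Book value $36,671.
Year 5: DB = ⌊$36,671 × 200%/10⌋ = $7,334; SL = ⌊$30,471/6⌋ = $5,078 → take DB $7,334. Book value $29,337.
Year 6: DB = ⌊$29,337 × 200%/10⌋ = $5,867; SL = ⌊$23,137/5⌋ = $4,627 → take DB $5,867. Book value $23,470.
Year 7: DB = ⌊$23,470 × 200%/10⌋ = $4,694; SL = ⌊$17,270/4⌋ = $4,317 → take DB $4,694. Book value $18,776.
Year 8: DB = ⌊$18,776 × 200%/10⌋ = $3,755; SL = ⌊$12,576/3⌋ = $4,192 → take SL $4,192. Book value $14,584.
Accumulated through year 8 = $89,526 − $14,584 = $74,942.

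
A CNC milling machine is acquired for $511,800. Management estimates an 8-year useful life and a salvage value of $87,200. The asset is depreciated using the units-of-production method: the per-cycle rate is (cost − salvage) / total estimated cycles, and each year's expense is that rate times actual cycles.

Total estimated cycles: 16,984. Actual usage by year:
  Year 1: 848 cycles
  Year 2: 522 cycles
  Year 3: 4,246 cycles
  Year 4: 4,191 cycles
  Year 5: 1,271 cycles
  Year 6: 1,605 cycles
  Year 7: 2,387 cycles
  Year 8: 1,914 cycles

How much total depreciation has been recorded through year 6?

Depreciable base = $511,800 − $87,200 = $424,600.
Rate = $424,600 / 16,984 cycles = $25 per cycle.
Year 1: 848 × $25 = $21,200. Book value $490,600.
Year 2: 522 × $25 = $13,050. Book value $477,550.
Year 3: 4,246 × $25 = $106,150. Book value $371,400.
Year 4: 4,191 × $25 = $104,775. Book value $266,625.
Year 5: 1,271 × $25 = $31,775. Book value $234,850.
Year 6: 1,605 × $25 = $40,125. Book value $194,725.
Accumulated through year 6 = $511,800 − $194,725 = $317,075.

$317,075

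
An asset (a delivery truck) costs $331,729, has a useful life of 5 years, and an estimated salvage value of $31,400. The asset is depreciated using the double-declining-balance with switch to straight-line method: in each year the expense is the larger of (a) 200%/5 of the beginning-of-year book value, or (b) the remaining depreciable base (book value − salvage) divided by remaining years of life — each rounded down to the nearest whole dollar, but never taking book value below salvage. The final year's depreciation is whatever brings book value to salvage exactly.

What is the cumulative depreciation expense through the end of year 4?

$288,736

Depreciable base = $331,729 − $31,400 = $300,329.
Year 1: DB = ⌊$331,729 × 200%/5⌋ = $132,691; SL = ⌊$300,329/5⌋ = $60,065 → take DB $132,691. Book value $199,038.
Year 2: DB = ⌊$199,038 × 200%/5⌋ = $79,615; SL = ⌊$167,638/4⌋ = $41,909 → take DB $79,615. Book value $119,423.
Year 3: DB = ⌊$119,423 × 200%/5⌋ = $47,769; SL = ⌊$88,023/3⌋ = $29,341 → take DB $47,769. Book value $71,654.
Year 4: DB = ⌊$71,654 × 200%/5⌋ = $28,661; SL = ⌊$40,254/2⌋ = $20,127 → take DB $28,661. Book value $42,993.
Accumulated through year 4 = $331,729 − $42,993 = $288,736.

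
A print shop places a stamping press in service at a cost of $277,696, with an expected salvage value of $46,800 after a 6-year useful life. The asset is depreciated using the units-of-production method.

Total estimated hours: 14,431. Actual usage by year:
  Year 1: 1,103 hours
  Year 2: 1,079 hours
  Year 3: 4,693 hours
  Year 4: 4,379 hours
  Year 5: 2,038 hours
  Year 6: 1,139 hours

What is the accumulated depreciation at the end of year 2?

Depreciable base = $277,696 − $46,800 = $230,896.
Rate = $230,896 / 14,431 hours = $16 per hour.
Year 1: 1,103 × $16 = $17,648. Book value $260,048.
Year 2: 1,079 × $16 = $17,264. Book value $242,784.
Accumulated through year 2 = $277,696 − $242,784 = $34,912.

$34,912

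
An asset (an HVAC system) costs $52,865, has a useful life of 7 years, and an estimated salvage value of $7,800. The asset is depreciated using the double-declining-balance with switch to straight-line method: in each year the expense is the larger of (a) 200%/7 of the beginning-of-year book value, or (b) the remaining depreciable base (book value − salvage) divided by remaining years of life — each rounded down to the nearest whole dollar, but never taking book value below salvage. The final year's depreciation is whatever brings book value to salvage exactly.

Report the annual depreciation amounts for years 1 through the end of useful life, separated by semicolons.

Depreciable base = $52,865 − $7,800 = $45,065.
Year 1: DB = ⌊$52,865 × 200%/7⌋ = $15,104; SL = ⌊$45,065/7⌋ = $6,437 → take DB $15,104. Book value $37,761.
Year 2: DB = ⌊$37,761 × 200%/7⌋ = $10,788; SL = ⌊$29,961/6⌋ = $4,993 → take DB $10,788. Book value $26,973.
Year 3: DB = ⌊$26,973 × 200%/7⌋ = $7,706; SL = ⌊$19,173/5⌋ = $3,834 → take DB $7,706. Book value $19,267.
Year 4: DB = ⌊$19,267 × 200%/7⌋ = $5,504; SL = ⌊$11,467/4⌋ = $2,866 → take DB $5,504. Book value $13,763.
Year 5: DB = ⌊$13,763 × 200%/7⌋ = $3,932; SL = ⌊$5,963/3⌋ = $1,987 → take DB $3,932. Book value $9,831.
Year 6: DB = ⌊$9,831 × 200%/7⌋ = $2,808; SL = ⌊$2,031/2⌋ = $1,015 → take DB $2,808, capped at $2,031. Book value $7,800.
Year 7 (final): $7,800 − $7,800 = $0. Book value $7,800.

$15,104; $10,788; $7,706; $5,504; $3,932; $2,031; $0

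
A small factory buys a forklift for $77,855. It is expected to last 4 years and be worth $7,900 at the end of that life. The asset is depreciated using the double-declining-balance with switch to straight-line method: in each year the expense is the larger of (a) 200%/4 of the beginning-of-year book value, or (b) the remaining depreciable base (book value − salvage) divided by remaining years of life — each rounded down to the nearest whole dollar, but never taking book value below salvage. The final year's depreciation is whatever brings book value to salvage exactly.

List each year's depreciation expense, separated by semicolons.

Depreciable base = $77,855 − $7,900 = $69,955.
Year 1: DB = ⌊$77,855 × 200%/4⌋ = $38,927; SL = ⌊$69,955/4⌋ = $17,488 → take DB $38,927. Book value $38,928.
Year 2: DB = ⌊$38,928 × 200%/4⌋ = $19,464; SL = ⌊$31,028/3⌋ = $10,342 → take DB $19,464. Book value $19,464.
Year 3: DB = ⌊$19,464 × 200%/4⌋ = $9,732; SL = ⌊$11,564/2⌋ = $5,782 → take DB $9,732. Book value $9,732.
Year 4 (final): $9,732 − $7,900 = $1,832. Book value $7,900.

$38,927; $19,464; $9,732; $1,832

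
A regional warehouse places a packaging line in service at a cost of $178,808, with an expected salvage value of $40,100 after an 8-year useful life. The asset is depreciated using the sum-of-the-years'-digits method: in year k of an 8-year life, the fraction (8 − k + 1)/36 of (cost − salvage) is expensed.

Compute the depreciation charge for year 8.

Depreciable base = $178,808 − $40,100 = $138,708.
Sum of the years' digits = 8+7+6+5+4+3+2+1 = 36.
Year 1: $138,708 × 8/36 = $30,824. Book value $147,984.
Year 2: $138,708 × 7/36 = $26,971. Book value $121,013.
Year 3: $138,708 × 6/36 = $23,118. Book value $97,895.
Year 4: $138,708 × 5/36 = $19,265. Book value $78,630.
Year 5: $138,708 × 4/36 = $15,412. Book value $63,218.
Year 6: $138,708 × 3/36 = $11,559. Book value $51,659.
Year 7: $138,708 × 2/36 = $7,706. Book value $43,953.
Year 8: $138,708 × 1/36 = $3,853. Book value $40,100.

$3,853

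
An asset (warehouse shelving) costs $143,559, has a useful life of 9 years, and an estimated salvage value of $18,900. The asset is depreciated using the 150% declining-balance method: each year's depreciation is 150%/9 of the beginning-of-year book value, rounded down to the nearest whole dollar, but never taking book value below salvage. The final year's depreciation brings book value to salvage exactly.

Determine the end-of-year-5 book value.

$57,695

Depreciable base = $143,559 − $18,900 = $124,659.
Year 1: ⌊$143,559 × 150%/9⌋ = $23,926. Book value $119,633.
Year 2: ⌊$119,633 × 150%/9⌋ = $19,938. Book value $99,695.
Year 3: ⌊$99,695 × 150%/9⌋ = $16,615. Book value $83,080.
Year 4: ⌊$83,080 × 150%/9⌋ = $13,846. Book value $69,234.
Year 5: ⌊$69,234 × 150%/9⌋ = $11,539. Book value $57,695.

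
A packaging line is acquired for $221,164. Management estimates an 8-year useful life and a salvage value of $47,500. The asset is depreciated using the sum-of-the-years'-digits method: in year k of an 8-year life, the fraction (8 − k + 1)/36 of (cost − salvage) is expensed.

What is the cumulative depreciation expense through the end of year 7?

$168,840

Depreciable base = $221,164 − $47,500 = $173,664.
Sum of the years' digits = 8+7+6+5+4+3+2+1 = 36.
Year 1: $173,664 × 8/36 = $38,592. Book value $182,572.
Year 2: $173,664 × 7/36 = $33,768. Book value $148,804.
Year 3: $173,664 × 6/36 = $28,944. Book value $119,860.
Year 4: $173,664 × 5/36 = $24,120. Book value $95,740.
Year 5: $173,664 × 4/36 = $19,296. Book value $76,444.
Year 6: $173,664 × 3/36 = $14,472. Book value $61,972.
Year 7: $173,664 × 2/36 = $9,648. Book value $52,324.
Accumulated through year 7 = $221,164 − $52,324 = $168,840.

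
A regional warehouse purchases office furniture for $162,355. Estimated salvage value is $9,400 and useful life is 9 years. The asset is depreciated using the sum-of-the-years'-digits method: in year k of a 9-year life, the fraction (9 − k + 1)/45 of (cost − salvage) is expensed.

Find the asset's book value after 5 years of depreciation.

Depreciable base = $162,355 − $9,400 = $152,955.
Sum of the years' digits = 9+8+7+6+5+4+3+2+1 = 45.
Year 1: $152,955 × 9/45 = $30,591. Book value $131,764.
Year 2: $152,955 × 8/45 = $27,192. Book value $104,572.
Year 3: $152,955 × 7/45 = $23,793. Book value $80,779.
Year 4: $152,955 × 6/45 = $20,394. Book value $60,385.
Year 5: $152,955 × 5/45 = $16,995. Book value $43,390.

$43,390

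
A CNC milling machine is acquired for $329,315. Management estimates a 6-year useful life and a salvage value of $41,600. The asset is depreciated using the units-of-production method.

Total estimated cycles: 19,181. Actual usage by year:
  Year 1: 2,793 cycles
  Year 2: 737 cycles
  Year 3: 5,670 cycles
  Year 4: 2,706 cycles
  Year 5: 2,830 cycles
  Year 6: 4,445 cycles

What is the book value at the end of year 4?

$150,725

Depreciable base = $329,315 − $41,600 = $287,715.
Rate = $287,715 / 19,181 cycles = $15 per cycle.
Year 1: 2,793 × $15 = $41,895. Book value $287,420.
Year 2: 737 × $15 = $11,055. Book value $276,365.
Year 3: 5,670 × $15 = $85,050. Book value $191,315.
Year 4: 2,706 × $15 = $40,590. Book value $150,725.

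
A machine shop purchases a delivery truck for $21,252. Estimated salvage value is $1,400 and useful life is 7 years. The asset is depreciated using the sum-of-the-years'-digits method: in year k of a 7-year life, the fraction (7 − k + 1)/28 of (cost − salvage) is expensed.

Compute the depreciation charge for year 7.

$709

Depreciable base = $21,252 − $1,400 = $19,852.
Sum of the years' digits = 7+6+5+4+3+2+1 = 28.
Year 1: $19,852 × 7/28 = $4,963. Book value $16,289.
Year 2: $19,852 × 6/28 = $4,254. Book value $12,035.
Year 3: $19,852 × 5/28 = $3,545. Book value $8,490.
Year 4: $19,852 × 4/28 = $2,836. Book value $5,654.
Year 5: $19,852 × 3/28 = $2,127. Book value $3,527.
Year 6: $19,852 × 2/28 = $1,418. Book value $2,109.
Year 7: $19,852 × 1/28 = $709. Book value $1,400.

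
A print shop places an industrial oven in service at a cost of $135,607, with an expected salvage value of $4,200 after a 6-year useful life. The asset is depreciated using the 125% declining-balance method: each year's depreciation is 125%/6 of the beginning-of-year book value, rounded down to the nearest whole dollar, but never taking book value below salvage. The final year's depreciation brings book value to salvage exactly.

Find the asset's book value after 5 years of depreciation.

$42,171

Depreciable base = $135,607 − $4,200 = $131,407.
Year 1: ⌊$135,607 × 125%/6⌋ = $28,251. Book value $107,356.
Year 2: ⌊$107,356 × 125%/6⌋ = $22,365. Book value $84,991.
Year 3: ⌊$84,991 × 125%/6⌋ = $17,706. Book value $67,285.
Year 4: ⌊$67,285 × 125%/6⌋ = $14,017. Book value $53,268.
Year 5: ⌊$53,268 × 125%/6⌋ = $11,097. Book value $42,171.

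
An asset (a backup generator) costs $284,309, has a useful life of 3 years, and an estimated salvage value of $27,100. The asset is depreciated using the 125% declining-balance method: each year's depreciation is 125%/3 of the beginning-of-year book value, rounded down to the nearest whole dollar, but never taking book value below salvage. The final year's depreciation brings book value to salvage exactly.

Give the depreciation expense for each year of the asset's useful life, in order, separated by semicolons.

Depreciable base = $284,309 − $27,100 = $257,209.
Year 1: ⌊$284,309 × 125%/3⌋ = $118,462. Book value $165,847.
Year 2: ⌊$165,847 × 125%/3⌋ = $69,102. Book value $96,745.
Year 3 (final): $96,745 − $27,100 = $69,645. Book value $27,100.

$118,462; $69,102; $69,645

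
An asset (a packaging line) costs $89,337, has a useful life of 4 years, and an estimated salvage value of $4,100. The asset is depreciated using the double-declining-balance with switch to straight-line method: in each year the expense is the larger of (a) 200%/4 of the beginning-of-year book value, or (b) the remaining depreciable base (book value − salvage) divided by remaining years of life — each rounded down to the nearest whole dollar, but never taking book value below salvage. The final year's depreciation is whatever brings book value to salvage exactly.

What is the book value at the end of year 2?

$22,335

Depreciable base = $89,337 − $4,100 = $85,237.
Year 1: DB = ⌊$89,337 × 200%/4⌋ = $44,668; SL = ⌊$85,237/4⌋ = $21,309 → take DB $44,668. Book value $44,669.
Year 2: DB = ⌊$44,669 × 200%/4⌋ = $22,334; SL = ⌊$40,569/3⌋ = $13,523 → take DB $22,334. Book value $22,335.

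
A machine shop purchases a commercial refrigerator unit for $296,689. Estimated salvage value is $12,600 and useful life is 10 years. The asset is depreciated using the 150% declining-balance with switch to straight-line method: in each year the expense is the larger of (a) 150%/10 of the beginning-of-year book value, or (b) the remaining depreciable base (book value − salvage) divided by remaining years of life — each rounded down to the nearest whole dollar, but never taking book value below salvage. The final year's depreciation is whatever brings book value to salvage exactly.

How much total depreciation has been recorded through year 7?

$212,950

Depreciable base = $296,689 − $12,600 = $284,089.
Year 1: DB = ⌊$296,689 × 150%/10⌋ = $44,503; SL = ⌊$284,089/10⌋ = $28,408 → take DB $44,503. Book value $252,186.
Year 2: DB = ⌊$252,186 × 150%/10⌋ = $37,827; SL = ⌊$239,586/9⌋ = $26,620 → take DB $37,827. Book value $214,359.
Year 3: DB = ⌊$214,359 × 150%/10⌋ = $32,153; SL = ⌊$201,759/8⌋ = $25,219 → take DB $32,153. Book value $182,206.
Year 4: DB = ⌊$182,206 × 150%/10⌋ = $27,330; SL = ⌊$169,606/7⌋ = $24,229 → take DB $27,330. Book value $154,876.
Year 5: DB = ⌊$154,876 × 150%/10⌋ = $23,231; SL = ⌊$142,276/6⌋ = $23,712 → take SL $23,712. Book value $131,164.
Year 6: DB = ⌊$131,164 × 150%/10⌋ = $19,674; SL = ⌊$118,564/5⌋ = $23,712 → take SL $23,712. Book value $107,452.
Year 7: DB = ⌊$107,452 × 150%/10⌋ = $16,117; SL = ⌊$94,852/4⌋ = $23,713 → take SL $23,713. Book value $83,739.
Accumulated through year 7 = $296,689 − $83,739 = $212,950.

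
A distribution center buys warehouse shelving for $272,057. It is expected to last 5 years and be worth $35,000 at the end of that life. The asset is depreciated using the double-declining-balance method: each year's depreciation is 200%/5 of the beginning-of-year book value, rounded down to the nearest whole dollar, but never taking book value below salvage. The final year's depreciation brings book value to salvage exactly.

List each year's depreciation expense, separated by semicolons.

$108,822; $65,294; $39,176; $23,506; $259

Depreciable base = $272,057 − $35,000 = $237,057.
Year 1: ⌊$272,057 × 200%/5⌋ = $108,822. Book value $163,235.
Year 2: ⌊$163,235 × 200%/5⌋ = $65,294. Book value $97,941.
Year 3: ⌊$97,941 × 200%/5⌋ = $39,176. Book value $58,765.
Year 4: ⌊$58,765 × 200%/5⌋ = $23,506. Book value $35,259.
Year 5 (final): $35,259 − $35,000 = $259. Book value $35,000.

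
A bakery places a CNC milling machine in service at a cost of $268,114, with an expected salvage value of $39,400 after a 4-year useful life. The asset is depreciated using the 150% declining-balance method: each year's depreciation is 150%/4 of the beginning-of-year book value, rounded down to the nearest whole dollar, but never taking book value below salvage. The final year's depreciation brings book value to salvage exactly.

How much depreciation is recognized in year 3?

Depreciable base = $268,114 − $39,400 = $228,714.
Year 1: ⌊$268,114 × 150%/4⌋ = $100,542. Book value $167,572.
Year 2: ⌊$167,572 × 150%/4⌋ = $62,839. Book value $104,733.
Year 3: ⌊$104,733 × 150%/4⌋ = $39,274. Book value $65,459.

$39,274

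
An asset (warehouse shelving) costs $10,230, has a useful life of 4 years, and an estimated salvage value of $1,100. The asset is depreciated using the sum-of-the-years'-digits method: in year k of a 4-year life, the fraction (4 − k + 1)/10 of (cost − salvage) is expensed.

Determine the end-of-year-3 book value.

Depreciable base = $10,230 − $1,100 = $9,130.
Sum of the years' digits = 4+3+2+1 = 10.
Year 1: $9,130 × 4/10 = $3,652. Book value $6,578.
Year 2: $9,130 × 3/10 = $2,739. Book value $3,839.
Year 3: $9,130 × 2/10 = $1,826. Book value $2,013.

$2,013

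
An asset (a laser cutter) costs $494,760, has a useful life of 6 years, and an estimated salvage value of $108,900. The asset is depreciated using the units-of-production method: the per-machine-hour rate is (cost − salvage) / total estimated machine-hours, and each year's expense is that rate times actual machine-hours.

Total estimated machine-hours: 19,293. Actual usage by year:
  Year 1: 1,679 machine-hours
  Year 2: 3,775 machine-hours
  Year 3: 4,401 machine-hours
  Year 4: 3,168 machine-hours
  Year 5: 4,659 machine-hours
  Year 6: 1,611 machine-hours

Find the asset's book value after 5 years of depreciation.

$141,120

Depreciable base = $494,760 − $108,900 = $385,860.
Rate = $385,860 / 19,293 machine-hours = $20 per machine-hour.
Year 1: 1,679 × $20 = $33,580. Book value $461,180.
Year 2: 3,775 × $20 = $75,500. Book value $385,680.
Year 3: 4,401 × $20 = $88,020. Book value $297,660.
Year 4: 3,168 × $20 = $63,360. Book value $234,300.
Year 5: 4,659 × $20 = $93,180. Book value $141,120.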